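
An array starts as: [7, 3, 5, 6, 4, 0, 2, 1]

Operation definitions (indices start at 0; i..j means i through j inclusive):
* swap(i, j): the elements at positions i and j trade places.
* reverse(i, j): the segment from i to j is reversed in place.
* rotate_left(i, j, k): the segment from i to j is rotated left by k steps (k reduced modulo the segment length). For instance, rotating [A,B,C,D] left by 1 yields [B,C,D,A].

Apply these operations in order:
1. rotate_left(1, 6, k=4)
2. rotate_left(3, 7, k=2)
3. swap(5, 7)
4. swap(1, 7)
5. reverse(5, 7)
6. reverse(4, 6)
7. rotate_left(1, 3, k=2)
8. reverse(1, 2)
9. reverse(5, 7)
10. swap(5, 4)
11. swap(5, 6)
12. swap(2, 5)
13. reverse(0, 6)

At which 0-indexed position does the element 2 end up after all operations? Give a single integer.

Answer: 3

Derivation:
After 1 (rotate_left(1, 6, k=4)): [7, 0, 2, 3, 5, 6, 4, 1]
After 2 (rotate_left(3, 7, k=2)): [7, 0, 2, 6, 4, 1, 3, 5]
After 3 (swap(5, 7)): [7, 0, 2, 6, 4, 5, 3, 1]
After 4 (swap(1, 7)): [7, 1, 2, 6, 4, 5, 3, 0]
After 5 (reverse(5, 7)): [7, 1, 2, 6, 4, 0, 3, 5]
After 6 (reverse(4, 6)): [7, 1, 2, 6, 3, 0, 4, 5]
After 7 (rotate_left(1, 3, k=2)): [7, 6, 1, 2, 3, 0, 4, 5]
After 8 (reverse(1, 2)): [7, 1, 6, 2, 3, 0, 4, 5]
After 9 (reverse(5, 7)): [7, 1, 6, 2, 3, 5, 4, 0]
After 10 (swap(5, 4)): [7, 1, 6, 2, 5, 3, 4, 0]
After 11 (swap(5, 6)): [7, 1, 6, 2, 5, 4, 3, 0]
After 12 (swap(2, 5)): [7, 1, 4, 2, 5, 6, 3, 0]
After 13 (reverse(0, 6)): [3, 6, 5, 2, 4, 1, 7, 0]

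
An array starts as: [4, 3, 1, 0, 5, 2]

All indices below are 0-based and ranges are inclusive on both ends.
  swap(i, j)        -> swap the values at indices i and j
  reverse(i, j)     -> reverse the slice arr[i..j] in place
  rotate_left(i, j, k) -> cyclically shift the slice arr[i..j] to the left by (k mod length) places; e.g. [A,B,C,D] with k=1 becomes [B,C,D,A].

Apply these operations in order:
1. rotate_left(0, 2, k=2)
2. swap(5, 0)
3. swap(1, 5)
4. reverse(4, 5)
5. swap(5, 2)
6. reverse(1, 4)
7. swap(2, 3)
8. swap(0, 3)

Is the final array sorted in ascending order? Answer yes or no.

Answer: no

Derivation:
After 1 (rotate_left(0, 2, k=2)): [1, 4, 3, 0, 5, 2]
After 2 (swap(5, 0)): [2, 4, 3, 0, 5, 1]
After 3 (swap(1, 5)): [2, 1, 3, 0, 5, 4]
After 4 (reverse(4, 5)): [2, 1, 3, 0, 4, 5]
After 5 (swap(5, 2)): [2, 1, 5, 0, 4, 3]
After 6 (reverse(1, 4)): [2, 4, 0, 5, 1, 3]
After 7 (swap(2, 3)): [2, 4, 5, 0, 1, 3]
After 8 (swap(0, 3)): [0, 4, 5, 2, 1, 3]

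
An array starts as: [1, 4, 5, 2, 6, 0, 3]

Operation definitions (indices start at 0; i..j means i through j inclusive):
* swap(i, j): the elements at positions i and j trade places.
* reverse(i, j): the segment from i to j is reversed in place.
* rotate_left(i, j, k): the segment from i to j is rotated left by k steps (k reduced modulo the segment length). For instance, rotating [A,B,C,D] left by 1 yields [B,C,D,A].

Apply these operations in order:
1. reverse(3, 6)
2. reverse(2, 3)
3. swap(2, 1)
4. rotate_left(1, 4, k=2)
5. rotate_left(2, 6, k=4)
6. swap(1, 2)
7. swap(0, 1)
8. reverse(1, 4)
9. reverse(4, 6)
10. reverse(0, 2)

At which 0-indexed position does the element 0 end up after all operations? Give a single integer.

After 1 (reverse(3, 6)): [1, 4, 5, 3, 0, 6, 2]
After 2 (reverse(2, 3)): [1, 4, 3, 5, 0, 6, 2]
After 3 (swap(2, 1)): [1, 3, 4, 5, 0, 6, 2]
After 4 (rotate_left(1, 4, k=2)): [1, 5, 0, 3, 4, 6, 2]
After 5 (rotate_left(2, 6, k=4)): [1, 5, 2, 0, 3, 4, 6]
After 6 (swap(1, 2)): [1, 2, 5, 0, 3, 4, 6]
After 7 (swap(0, 1)): [2, 1, 5, 0, 3, 4, 6]
After 8 (reverse(1, 4)): [2, 3, 0, 5, 1, 4, 6]
After 9 (reverse(4, 6)): [2, 3, 0, 5, 6, 4, 1]
After 10 (reverse(0, 2)): [0, 3, 2, 5, 6, 4, 1]

Answer: 0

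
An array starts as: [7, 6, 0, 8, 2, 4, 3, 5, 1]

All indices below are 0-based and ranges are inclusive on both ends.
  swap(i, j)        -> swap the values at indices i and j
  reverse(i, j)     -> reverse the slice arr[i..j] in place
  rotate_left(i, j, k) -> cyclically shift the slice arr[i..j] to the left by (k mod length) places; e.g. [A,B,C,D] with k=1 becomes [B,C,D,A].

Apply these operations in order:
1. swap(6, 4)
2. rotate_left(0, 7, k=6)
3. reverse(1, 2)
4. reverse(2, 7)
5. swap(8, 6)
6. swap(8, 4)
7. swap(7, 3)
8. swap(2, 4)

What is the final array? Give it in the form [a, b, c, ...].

Answer: [2, 7, 6, 5, 4, 0, 1, 3, 8]

Derivation:
After 1 (swap(6, 4)): [7, 6, 0, 8, 3, 4, 2, 5, 1]
After 2 (rotate_left(0, 7, k=6)): [2, 5, 7, 6, 0, 8, 3, 4, 1]
After 3 (reverse(1, 2)): [2, 7, 5, 6, 0, 8, 3, 4, 1]
After 4 (reverse(2, 7)): [2, 7, 4, 3, 8, 0, 6, 5, 1]
After 5 (swap(8, 6)): [2, 7, 4, 3, 8, 0, 1, 5, 6]
After 6 (swap(8, 4)): [2, 7, 4, 3, 6, 0, 1, 5, 8]
After 7 (swap(7, 3)): [2, 7, 4, 5, 6, 0, 1, 3, 8]
After 8 (swap(2, 4)): [2, 7, 6, 5, 4, 0, 1, 3, 8]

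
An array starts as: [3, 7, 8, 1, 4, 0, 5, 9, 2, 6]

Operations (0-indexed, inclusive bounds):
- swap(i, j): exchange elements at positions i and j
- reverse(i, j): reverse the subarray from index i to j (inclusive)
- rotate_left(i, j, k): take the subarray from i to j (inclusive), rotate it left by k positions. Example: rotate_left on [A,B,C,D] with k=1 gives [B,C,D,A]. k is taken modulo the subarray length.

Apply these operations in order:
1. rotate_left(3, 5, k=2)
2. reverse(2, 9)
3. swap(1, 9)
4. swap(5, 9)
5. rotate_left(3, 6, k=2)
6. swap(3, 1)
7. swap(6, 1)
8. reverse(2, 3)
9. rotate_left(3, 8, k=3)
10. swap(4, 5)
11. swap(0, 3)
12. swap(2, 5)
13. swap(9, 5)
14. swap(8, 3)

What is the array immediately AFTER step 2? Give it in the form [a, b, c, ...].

After 1 (rotate_left(3, 5, k=2)): [3, 7, 8, 0, 1, 4, 5, 9, 2, 6]
After 2 (reverse(2, 9)): [3, 7, 6, 2, 9, 5, 4, 1, 0, 8]

Answer: [3, 7, 6, 2, 9, 5, 4, 1, 0, 8]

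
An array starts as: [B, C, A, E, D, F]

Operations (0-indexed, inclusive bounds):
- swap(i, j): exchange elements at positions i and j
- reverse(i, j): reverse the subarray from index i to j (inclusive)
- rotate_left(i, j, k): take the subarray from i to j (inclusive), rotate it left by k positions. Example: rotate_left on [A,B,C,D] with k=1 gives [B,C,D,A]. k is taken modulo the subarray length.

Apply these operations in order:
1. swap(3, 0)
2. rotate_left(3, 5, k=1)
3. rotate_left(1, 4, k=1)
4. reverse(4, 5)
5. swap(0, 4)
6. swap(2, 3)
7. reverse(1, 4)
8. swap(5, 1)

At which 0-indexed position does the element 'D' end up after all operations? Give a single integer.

Answer: 2

Derivation:
After 1 (swap(3, 0)): [E, C, A, B, D, F]
After 2 (rotate_left(3, 5, k=1)): [E, C, A, D, F, B]
After 3 (rotate_left(1, 4, k=1)): [E, A, D, F, C, B]
After 4 (reverse(4, 5)): [E, A, D, F, B, C]
After 5 (swap(0, 4)): [B, A, D, F, E, C]
After 6 (swap(2, 3)): [B, A, F, D, E, C]
After 7 (reverse(1, 4)): [B, E, D, F, A, C]
After 8 (swap(5, 1)): [B, C, D, F, A, E]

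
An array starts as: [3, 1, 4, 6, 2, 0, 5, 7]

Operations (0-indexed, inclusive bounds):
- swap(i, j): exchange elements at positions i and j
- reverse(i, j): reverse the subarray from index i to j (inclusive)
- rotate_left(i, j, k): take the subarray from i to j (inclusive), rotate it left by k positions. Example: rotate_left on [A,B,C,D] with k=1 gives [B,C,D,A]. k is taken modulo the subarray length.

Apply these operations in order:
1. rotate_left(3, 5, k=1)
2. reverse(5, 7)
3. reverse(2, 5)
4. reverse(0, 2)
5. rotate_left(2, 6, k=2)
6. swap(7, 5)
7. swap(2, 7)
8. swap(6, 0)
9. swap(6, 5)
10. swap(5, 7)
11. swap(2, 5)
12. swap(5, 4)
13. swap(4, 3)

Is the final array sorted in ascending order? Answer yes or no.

After 1 (rotate_left(3, 5, k=1)): [3, 1, 4, 2, 0, 6, 5, 7]
After 2 (reverse(5, 7)): [3, 1, 4, 2, 0, 7, 5, 6]
After 3 (reverse(2, 5)): [3, 1, 7, 0, 2, 4, 5, 6]
After 4 (reverse(0, 2)): [7, 1, 3, 0, 2, 4, 5, 6]
After 5 (rotate_left(2, 6, k=2)): [7, 1, 2, 4, 5, 3, 0, 6]
After 6 (swap(7, 5)): [7, 1, 2, 4, 5, 6, 0, 3]
After 7 (swap(2, 7)): [7, 1, 3, 4, 5, 6, 0, 2]
After 8 (swap(6, 0)): [0, 1, 3, 4, 5, 6, 7, 2]
After 9 (swap(6, 5)): [0, 1, 3, 4, 5, 7, 6, 2]
After 10 (swap(5, 7)): [0, 1, 3, 4, 5, 2, 6, 7]
After 11 (swap(2, 5)): [0, 1, 2, 4, 5, 3, 6, 7]
After 12 (swap(5, 4)): [0, 1, 2, 4, 3, 5, 6, 7]
After 13 (swap(4, 3)): [0, 1, 2, 3, 4, 5, 6, 7]

Answer: yes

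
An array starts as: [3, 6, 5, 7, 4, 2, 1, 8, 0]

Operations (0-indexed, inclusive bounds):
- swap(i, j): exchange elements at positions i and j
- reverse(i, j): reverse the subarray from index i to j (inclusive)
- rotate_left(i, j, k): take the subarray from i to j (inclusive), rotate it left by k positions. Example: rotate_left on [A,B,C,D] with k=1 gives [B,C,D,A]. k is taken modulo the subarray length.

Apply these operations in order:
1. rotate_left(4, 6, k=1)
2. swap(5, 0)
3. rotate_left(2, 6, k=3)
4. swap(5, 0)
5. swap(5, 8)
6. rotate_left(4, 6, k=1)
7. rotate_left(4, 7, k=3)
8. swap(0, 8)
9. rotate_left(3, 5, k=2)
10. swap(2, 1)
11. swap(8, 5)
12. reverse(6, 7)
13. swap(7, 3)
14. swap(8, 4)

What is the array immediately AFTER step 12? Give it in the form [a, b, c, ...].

Answer: [1, 3, 6, 0, 4, 7, 5, 2, 8]

Derivation:
After 1 (rotate_left(4, 6, k=1)): [3, 6, 5, 7, 2, 1, 4, 8, 0]
After 2 (swap(5, 0)): [1, 6, 5, 7, 2, 3, 4, 8, 0]
After 3 (rotate_left(2, 6, k=3)): [1, 6, 3, 4, 5, 7, 2, 8, 0]
After 4 (swap(5, 0)): [7, 6, 3, 4, 5, 1, 2, 8, 0]
After 5 (swap(5, 8)): [7, 6, 3, 4, 5, 0, 2, 8, 1]
After 6 (rotate_left(4, 6, k=1)): [7, 6, 3, 4, 0, 2, 5, 8, 1]
After 7 (rotate_left(4, 7, k=3)): [7, 6, 3, 4, 8, 0, 2, 5, 1]
After 8 (swap(0, 8)): [1, 6, 3, 4, 8, 0, 2, 5, 7]
After 9 (rotate_left(3, 5, k=2)): [1, 6, 3, 0, 4, 8, 2, 5, 7]
After 10 (swap(2, 1)): [1, 3, 6, 0, 4, 8, 2, 5, 7]
After 11 (swap(8, 5)): [1, 3, 6, 0, 4, 7, 2, 5, 8]
After 12 (reverse(6, 7)): [1, 3, 6, 0, 4, 7, 5, 2, 8]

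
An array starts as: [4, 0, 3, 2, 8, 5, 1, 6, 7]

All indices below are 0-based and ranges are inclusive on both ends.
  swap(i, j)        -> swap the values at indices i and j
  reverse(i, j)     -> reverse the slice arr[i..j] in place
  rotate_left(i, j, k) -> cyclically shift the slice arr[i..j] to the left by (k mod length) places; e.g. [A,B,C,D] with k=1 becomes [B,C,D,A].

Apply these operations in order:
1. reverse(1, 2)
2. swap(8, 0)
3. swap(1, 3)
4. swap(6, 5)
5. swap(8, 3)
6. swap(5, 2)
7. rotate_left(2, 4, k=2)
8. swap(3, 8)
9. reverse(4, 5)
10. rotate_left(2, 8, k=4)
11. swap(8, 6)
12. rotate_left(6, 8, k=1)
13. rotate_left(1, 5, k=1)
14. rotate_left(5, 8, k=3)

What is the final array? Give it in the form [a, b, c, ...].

Answer: [7, 5, 6, 1, 8, 4, 2, 0, 3]

Derivation:
After 1 (reverse(1, 2)): [4, 3, 0, 2, 8, 5, 1, 6, 7]
After 2 (swap(8, 0)): [7, 3, 0, 2, 8, 5, 1, 6, 4]
After 3 (swap(1, 3)): [7, 2, 0, 3, 8, 5, 1, 6, 4]
After 4 (swap(6, 5)): [7, 2, 0, 3, 8, 1, 5, 6, 4]
After 5 (swap(8, 3)): [7, 2, 0, 4, 8, 1, 5, 6, 3]
After 6 (swap(5, 2)): [7, 2, 1, 4, 8, 0, 5, 6, 3]
After 7 (rotate_left(2, 4, k=2)): [7, 2, 8, 1, 4, 0, 5, 6, 3]
After 8 (swap(3, 8)): [7, 2, 8, 3, 4, 0, 5, 6, 1]
After 9 (reverse(4, 5)): [7, 2, 8, 3, 0, 4, 5, 6, 1]
After 10 (rotate_left(2, 8, k=4)): [7, 2, 5, 6, 1, 8, 3, 0, 4]
After 11 (swap(8, 6)): [7, 2, 5, 6, 1, 8, 4, 0, 3]
After 12 (rotate_left(6, 8, k=1)): [7, 2, 5, 6, 1, 8, 0, 3, 4]
After 13 (rotate_left(1, 5, k=1)): [7, 5, 6, 1, 8, 2, 0, 3, 4]
After 14 (rotate_left(5, 8, k=3)): [7, 5, 6, 1, 8, 4, 2, 0, 3]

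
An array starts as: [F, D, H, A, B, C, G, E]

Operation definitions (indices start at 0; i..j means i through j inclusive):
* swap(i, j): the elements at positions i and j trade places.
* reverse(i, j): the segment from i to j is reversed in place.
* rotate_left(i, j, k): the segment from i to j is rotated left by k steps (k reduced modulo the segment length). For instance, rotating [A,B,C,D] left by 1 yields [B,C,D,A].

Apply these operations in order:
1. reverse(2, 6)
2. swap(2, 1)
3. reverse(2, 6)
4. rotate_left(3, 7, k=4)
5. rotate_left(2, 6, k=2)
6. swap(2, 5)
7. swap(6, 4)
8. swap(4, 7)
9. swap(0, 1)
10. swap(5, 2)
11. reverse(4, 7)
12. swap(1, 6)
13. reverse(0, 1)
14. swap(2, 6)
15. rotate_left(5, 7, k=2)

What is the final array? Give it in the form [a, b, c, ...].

After 1 (reverse(2, 6)): [F, D, G, C, B, A, H, E]
After 2 (swap(2, 1)): [F, G, D, C, B, A, H, E]
After 3 (reverse(2, 6)): [F, G, H, A, B, C, D, E]
After 4 (rotate_left(3, 7, k=4)): [F, G, H, E, A, B, C, D]
After 5 (rotate_left(2, 6, k=2)): [F, G, A, B, C, H, E, D]
After 6 (swap(2, 5)): [F, G, H, B, C, A, E, D]
After 7 (swap(6, 4)): [F, G, H, B, E, A, C, D]
After 8 (swap(4, 7)): [F, G, H, B, D, A, C, E]
After 9 (swap(0, 1)): [G, F, H, B, D, A, C, E]
After 10 (swap(5, 2)): [G, F, A, B, D, H, C, E]
After 11 (reverse(4, 7)): [G, F, A, B, E, C, H, D]
After 12 (swap(1, 6)): [G, H, A, B, E, C, F, D]
After 13 (reverse(0, 1)): [H, G, A, B, E, C, F, D]
After 14 (swap(2, 6)): [H, G, F, B, E, C, A, D]
After 15 (rotate_left(5, 7, k=2)): [H, G, F, B, E, D, C, A]

Answer: [H, G, F, B, E, D, C, A]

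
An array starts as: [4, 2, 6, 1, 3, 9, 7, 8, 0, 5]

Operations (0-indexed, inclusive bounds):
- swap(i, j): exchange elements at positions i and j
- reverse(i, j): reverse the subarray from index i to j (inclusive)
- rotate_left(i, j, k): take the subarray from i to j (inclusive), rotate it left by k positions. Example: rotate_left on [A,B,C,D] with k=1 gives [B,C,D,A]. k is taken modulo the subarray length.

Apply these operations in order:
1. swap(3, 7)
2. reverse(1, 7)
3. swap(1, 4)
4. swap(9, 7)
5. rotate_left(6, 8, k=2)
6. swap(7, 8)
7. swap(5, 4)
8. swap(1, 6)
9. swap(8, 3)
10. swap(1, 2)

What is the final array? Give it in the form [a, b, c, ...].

After 1 (swap(3, 7)): [4, 2, 6, 8, 3, 9, 7, 1, 0, 5]
After 2 (reverse(1, 7)): [4, 1, 7, 9, 3, 8, 6, 2, 0, 5]
After 3 (swap(1, 4)): [4, 3, 7, 9, 1, 8, 6, 2, 0, 5]
After 4 (swap(9, 7)): [4, 3, 7, 9, 1, 8, 6, 5, 0, 2]
After 5 (rotate_left(6, 8, k=2)): [4, 3, 7, 9, 1, 8, 0, 6, 5, 2]
After 6 (swap(7, 8)): [4, 3, 7, 9, 1, 8, 0, 5, 6, 2]
After 7 (swap(5, 4)): [4, 3, 7, 9, 8, 1, 0, 5, 6, 2]
After 8 (swap(1, 6)): [4, 0, 7, 9, 8, 1, 3, 5, 6, 2]
After 9 (swap(8, 3)): [4, 0, 7, 6, 8, 1, 3, 5, 9, 2]
After 10 (swap(1, 2)): [4, 7, 0, 6, 8, 1, 3, 5, 9, 2]

Answer: [4, 7, 0, 6, 8, 1, 3, 5, 9, 2]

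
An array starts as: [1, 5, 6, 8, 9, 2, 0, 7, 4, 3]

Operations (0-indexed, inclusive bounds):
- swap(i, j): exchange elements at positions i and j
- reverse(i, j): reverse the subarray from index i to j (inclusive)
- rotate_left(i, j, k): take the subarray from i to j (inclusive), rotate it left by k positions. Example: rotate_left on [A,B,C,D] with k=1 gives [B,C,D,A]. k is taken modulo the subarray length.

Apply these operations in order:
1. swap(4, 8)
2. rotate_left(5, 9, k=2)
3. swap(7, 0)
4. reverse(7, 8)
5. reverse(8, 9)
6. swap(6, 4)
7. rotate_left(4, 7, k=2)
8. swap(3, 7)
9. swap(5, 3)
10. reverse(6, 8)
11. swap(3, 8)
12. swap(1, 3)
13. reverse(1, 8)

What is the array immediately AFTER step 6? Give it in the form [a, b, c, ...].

After 1 (swap(4, 8)): [1, 5, 6, 8, 4, 2, 0, 7, 9, 3]
After 2 (rotate_left(5, 9, k=2)): [1, 5, 6, 8, 4, 7, 9, 3, 2, 0]
After 3 (swap(7, 0)): [3, 5, 6, 8, 4, 7, 9, 1, 2, 0]
After 4 (reverse(7, 8)): [3, 5, 6, 8, 4, 7, 9, 2, 1, 0]
After 5 (reverse(8, 9)): [3, 5, 6, 8, 4, 7, 9, 2, 0, 1]
After 6 (swap(6, 4)): [3, 5, 6, 8, 9, 7, 4, 2, 0, 1]

Answer: [3, 5, 6, 8, 9, 7, 4, 2, 0, 1]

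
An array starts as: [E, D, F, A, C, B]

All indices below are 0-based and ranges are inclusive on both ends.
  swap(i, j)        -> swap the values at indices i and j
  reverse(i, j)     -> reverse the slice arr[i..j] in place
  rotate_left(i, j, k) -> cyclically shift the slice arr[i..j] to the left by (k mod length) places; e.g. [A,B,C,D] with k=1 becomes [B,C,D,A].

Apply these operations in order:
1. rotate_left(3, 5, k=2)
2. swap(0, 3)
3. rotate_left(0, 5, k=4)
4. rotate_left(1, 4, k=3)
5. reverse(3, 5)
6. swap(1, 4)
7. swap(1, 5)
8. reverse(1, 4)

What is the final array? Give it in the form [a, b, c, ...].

Answer: [A, F, E, C, B, D]

Derivation:
After 1 (rotate_left(3, 5, k=2)): [E, D, F, B, A, C]
After 2 (swap(0, 3)): [B, D, F, E, A, C]
After 3 (rotate_left(0, 5, k=4)): [A, C, B, D, F, E]
After 4 (rotate_left(1, 4, k=3)): [A, F, C, B, D, E]
After 5 (reverse(3, 5)): [A, F, C, E, D, B]
After 6 (swap(1, 4)): [A, D, C, E, F, B]
After 7 (swap(1, 5)): [A, B, C, E, F, D]
After 8 (reverse(1, 4)): [A, F, E, C, B, D]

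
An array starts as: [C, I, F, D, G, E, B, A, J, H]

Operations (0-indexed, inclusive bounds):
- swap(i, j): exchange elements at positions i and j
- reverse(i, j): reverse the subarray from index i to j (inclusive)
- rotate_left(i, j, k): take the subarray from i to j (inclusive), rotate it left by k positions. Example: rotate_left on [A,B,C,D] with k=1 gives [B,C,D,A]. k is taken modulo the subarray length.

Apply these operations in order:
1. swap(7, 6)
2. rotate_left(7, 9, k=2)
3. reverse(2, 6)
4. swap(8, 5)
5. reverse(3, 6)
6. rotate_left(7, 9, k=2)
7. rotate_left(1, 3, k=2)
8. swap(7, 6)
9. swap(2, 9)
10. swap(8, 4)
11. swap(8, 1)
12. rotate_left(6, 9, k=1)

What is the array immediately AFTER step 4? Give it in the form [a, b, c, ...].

Answer: [C, I, A, E, G, B, F, H, D, J]

Derivation:
After 1 (swap(7, 6)): [C, I, F, D, G, E, A, B, J, H]
After 2 (rotate_left(7, 9, k=2)): [C, I, F, D, G, E, A, H, B, J]
After 3 (reverse(2, 6)): [C, I, A, E, G, D, F, H, B, J]
After 4 (swap(8, 5)): [C, I, A, E, G, B, F, H, D, J]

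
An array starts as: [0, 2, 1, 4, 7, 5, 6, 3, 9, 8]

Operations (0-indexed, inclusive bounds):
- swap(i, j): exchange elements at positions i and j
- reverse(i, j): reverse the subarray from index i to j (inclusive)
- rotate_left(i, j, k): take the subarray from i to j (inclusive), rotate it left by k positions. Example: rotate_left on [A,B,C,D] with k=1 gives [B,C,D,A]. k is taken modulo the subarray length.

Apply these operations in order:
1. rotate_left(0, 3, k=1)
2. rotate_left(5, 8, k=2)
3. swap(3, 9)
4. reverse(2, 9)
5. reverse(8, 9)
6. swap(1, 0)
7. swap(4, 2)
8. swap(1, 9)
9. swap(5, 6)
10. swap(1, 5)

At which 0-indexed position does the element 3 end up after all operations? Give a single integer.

Answer: 1

Derivation:
After 1 (rotate_left(0, 3, k=1)): [2, 1, 4, 0, 7, 5, 6, 3, 9, 8]
After 2 (rotate_left(5, 8, k=2)): [2, 1, 4, 0, 7, 3, 9, 5, 6, 8]
After 3 (swap(3, 9)): [2, 1, 4, 8, 7, 3, 9, 5, 6, 0]
After 4 (reverse(2, 9)): [2, 1, 0, 6, 5, 9, 3, 7, 8, 4]
After 5 (reverse(8, 9)): [2, 1, 0, 6, 5, 9, 3, 7, 4, 8]
After 6 (swap(1, 0)): [1, 2, 0, 6, 5, 9, 3, 7, 4, 8]
After 7 (swap(4, 2)): [1, 2, 5, 6, 0, 9, 3, 7, 4, 8]
After 8 (swap(1, 9)): [1, 8, 5, 6, 0, 9, 3, 7, 4, 2]
After 9 (swap(5, 6)): [1, 8, 5, 6, 0, 3, 9, 7, 4, 2]
After 10 (swap(1, 5)): [1, 3, 5, 6, 0, 8, 9, 7, 4, 2]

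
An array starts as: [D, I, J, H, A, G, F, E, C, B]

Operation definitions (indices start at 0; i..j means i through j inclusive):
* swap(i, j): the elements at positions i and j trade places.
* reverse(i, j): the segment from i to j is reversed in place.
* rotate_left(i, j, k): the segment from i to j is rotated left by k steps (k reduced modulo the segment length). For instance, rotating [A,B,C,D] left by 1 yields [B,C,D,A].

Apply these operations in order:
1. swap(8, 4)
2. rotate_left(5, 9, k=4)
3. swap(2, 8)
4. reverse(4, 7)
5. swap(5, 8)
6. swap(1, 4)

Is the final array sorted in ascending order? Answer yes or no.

Answer: no

Derivation:
After 1 (swap(8, 4)): [D, I, J, H, C, G, F, E, A, B]
After 2 (rotate_left(5, 9, k=4)): [D, I, J, H, C, B, G, F, E, A]
After 3 (swap(2, 8)): [D, I, E, H, C, B, G, F, J, A]
After 4 (reverse(4, 7)): [D, I, E, H, F, G, B, C, J, A]
After 5 (swap(5, 8)): [D, I, E, H, F, J, B, C, G, A]
After 6 (swap(1, 4)): [D, F, E, H, I, J, B, C, G, A]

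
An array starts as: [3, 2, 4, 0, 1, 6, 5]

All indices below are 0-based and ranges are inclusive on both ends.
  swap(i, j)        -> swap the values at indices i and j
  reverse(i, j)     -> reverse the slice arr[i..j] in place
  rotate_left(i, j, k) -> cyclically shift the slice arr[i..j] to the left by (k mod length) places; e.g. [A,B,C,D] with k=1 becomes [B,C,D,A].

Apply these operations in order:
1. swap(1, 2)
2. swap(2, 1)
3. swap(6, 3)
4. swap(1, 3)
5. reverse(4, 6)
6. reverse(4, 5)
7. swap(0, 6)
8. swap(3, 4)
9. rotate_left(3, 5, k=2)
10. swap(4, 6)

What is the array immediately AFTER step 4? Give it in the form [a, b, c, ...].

After 1 (swap(1, 2)): [3, 4, 2, 0, 1, 6, 5]
After 2 (swap(2, 1)): [3, 2, 4, 0, 1, 6, 5]
After 3 (swap(6, 3)): [3, 2, 4, 5, 1, 6, 0]
After 4 (swap(1, 3)): [3, 5, 4, 2, 1, 6, 0]

Answer: [3, 5, 4, 2, 1, 6, 0]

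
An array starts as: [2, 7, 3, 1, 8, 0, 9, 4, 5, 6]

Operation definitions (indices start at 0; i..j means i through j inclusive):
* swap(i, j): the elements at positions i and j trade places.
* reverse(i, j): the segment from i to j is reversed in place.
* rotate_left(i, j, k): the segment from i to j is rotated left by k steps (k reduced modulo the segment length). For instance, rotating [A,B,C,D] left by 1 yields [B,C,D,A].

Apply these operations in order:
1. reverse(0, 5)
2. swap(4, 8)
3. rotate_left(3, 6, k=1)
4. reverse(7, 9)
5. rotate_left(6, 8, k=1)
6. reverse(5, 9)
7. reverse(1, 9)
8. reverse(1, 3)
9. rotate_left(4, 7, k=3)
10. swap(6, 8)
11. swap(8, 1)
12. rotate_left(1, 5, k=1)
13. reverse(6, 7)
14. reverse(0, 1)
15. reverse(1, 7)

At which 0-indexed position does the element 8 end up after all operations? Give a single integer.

Answer: 9

Derivation:
After 1 (reverse(0, 5)): [0, 8, 1, 3, 7, 2, 9, 4, 5, 6]
After 2 (swap(4, 8)): [0, 8, 1, 3, 5, 2, 9, 4, 7, 6]
After 3 (rotate_left(3, 6, k=1)): [0, 8, 1, 5, 2, 9, 3, 4, 7, 6]
After 4 (reverse(7, 9)): [0, 8, 1, 5, 2, 9, 3, 6, 7, 4]
After 5 (rotate_left(6, 8, k=1)): [0, 8, 1, 5, 2, 9, 6, 7, 3, 4]
After 6 (reverse(5, 9)): [0, 8, 1, 5, 2, 4, 3, 7, 6, 9]
After 7 (reverse(1, 9)): [0, 9, 6, 7, 3, 4, 2, 5, 1, 8]
After 8 (reverse(1, 3)): [0, 7, 6, 9, 3, 4, 2, 5, 1, 8]
After 9 (rotate_left(4, 7, k=3)): [0, 7, 6, 9, 5, 3, 4, 2, 1, 8]
After 10 (swap(6, 8)): [0, 7, 6, 9, 5, 3, 1, 2, 4, 8]
After 11 (swap(8, 1)): [0, 4, 6, 9, 5, 3, 1, 2, 7, 8]
After 12 (rotate_left(1, 5, k=1)): [0, 6, 9, 5, 3, 4, 1, 2, 7, 8]
After 13 (reverse(6, 7)): [0, 6, 9, 5, 3, 4, 2, 1, 7, 8]
After 14 (reverse(0, 1)): [6, 0, 9, 5, 3, 4, 2, 1, 7, 8]
After 15 (reverse(1, 7)): [6, 1, 2, 4, 3, 5, 9, 0, 7, 8]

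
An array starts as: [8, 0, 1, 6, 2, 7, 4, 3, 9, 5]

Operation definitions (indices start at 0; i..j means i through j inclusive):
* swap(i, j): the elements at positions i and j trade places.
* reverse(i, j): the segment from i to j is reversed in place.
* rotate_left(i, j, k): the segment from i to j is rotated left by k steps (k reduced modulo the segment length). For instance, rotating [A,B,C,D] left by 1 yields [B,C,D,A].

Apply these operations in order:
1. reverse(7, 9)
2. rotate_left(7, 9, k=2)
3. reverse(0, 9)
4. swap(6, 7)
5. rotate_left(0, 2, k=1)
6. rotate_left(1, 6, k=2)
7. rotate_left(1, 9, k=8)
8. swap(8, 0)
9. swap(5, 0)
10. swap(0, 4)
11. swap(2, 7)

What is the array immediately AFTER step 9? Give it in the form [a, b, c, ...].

After 1 (reverse(7, 9)): [8, 0, 1, 6, 2, 7, 4, 5, 9, 3]
After 2 (rotate_left(7, 9, k=2)): [8, 0, 1, 6, 2, 7, 4, 3, 5, 9]
After 3 (reverse(0, 9)): [9, 5, 3, 4, 7, 2, 6, 1, 0, 8]
After 4 (swap(6, 7)): [9, 5, 3, 4, 7, 2, 1, 6, 0, 8]
After 5 (rotate_left(0, 2, k=1)): [5, 3, 9, 4, 7, 2, 1, 6, 0, 8]
After 6 (rotate_left(1, 6, k=2)): [5, 4, 7, 2, 1, 3, 9, 6, 0, 8]
After 7 (rotate_left(1, 9, k=8)): [5, 8, 4, 7, 2, 1, 3, 9, 6, 0]
After 8 (swap(8, 0)): [6, 8, 4, 7, 2, 1, 3, 9, 5, 0]
After 9 (swap(5, 0)): [1, 8, 4, 7, 2, 6, 3, 9, 5, 0]

Answer: [1, 8, 4, 7, 2, 6, 3, 9, 5, 0]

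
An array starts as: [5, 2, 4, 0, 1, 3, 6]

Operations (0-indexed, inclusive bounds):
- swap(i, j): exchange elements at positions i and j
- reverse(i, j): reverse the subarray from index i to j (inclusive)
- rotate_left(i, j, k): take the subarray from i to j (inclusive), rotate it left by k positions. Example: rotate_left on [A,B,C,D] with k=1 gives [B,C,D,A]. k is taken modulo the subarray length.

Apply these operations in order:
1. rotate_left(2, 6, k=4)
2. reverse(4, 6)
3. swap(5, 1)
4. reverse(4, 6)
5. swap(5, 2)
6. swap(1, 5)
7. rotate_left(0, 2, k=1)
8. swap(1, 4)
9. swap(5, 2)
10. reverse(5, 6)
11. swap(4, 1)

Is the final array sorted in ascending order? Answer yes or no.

After 1 (rotate_left(2, 6, k=4)): [5, 2, 6, 4, 0, 1, 3]
After 2 (reverse(4, 6)): [5, 2, 6, 4, 3, 1, 0]
After 3 (swap(5, 1)): [5, 1, 6, 4, 3, 2, 0]
After 4 (reverse(4, 6)): [5, 1, 6, 4, 0, 2, 3]
After 5 (swap(5, 2)): [5, 1, 2, 4, 0, 6, 3]
After 6 (swap(1, 5)): [5, 6, 2, 4, 0, 1, 3]
After 7 (rotate_left(0, 2, k=1)): [6, 2, 5, 4, 0, 1, 3]
After 8 (swap(1, 4)): [6, 0, 5, 4, 2, 1, 3]
After 9 (swap(5, 2)): [6, 0, 1, 4, 2, 5, 3]
After 10 (reverse(5, 6)): [6, 0, 1, 4, 2, 3, 5]
After 11 (swap(4, 1)): [6, 2, 1, 4, 0, 3, 5]

Answer: no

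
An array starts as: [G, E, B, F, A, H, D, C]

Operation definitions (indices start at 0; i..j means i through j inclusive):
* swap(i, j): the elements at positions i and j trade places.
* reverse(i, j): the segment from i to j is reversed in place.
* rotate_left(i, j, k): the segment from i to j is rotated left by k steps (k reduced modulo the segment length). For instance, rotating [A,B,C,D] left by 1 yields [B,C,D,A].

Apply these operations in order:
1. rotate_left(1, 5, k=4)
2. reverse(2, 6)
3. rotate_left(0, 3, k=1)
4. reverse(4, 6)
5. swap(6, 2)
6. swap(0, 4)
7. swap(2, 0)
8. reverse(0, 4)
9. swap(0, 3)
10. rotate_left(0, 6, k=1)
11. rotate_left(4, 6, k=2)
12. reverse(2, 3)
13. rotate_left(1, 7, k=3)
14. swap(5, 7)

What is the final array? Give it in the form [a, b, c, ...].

Answer: [G, D, B, A, C, H, F, E]

Derivation:
After 1 (rotate_left(1, 5, k=4)): [G, H, E, B, F, A, D, C]
After 2 (reverse(2, 6)): [G, H, D, A, F, B, E, C]
After 3 (rotate_left(0, 3, k=1)): [H, D, A, G, F, B, E, C]
After 4 (reverse(4, 6)): [H, D, A, G, E, B, F, C]
After 5 (swap(6, 2)): [H, D, F, G, E, B, A, C]
After 6 (swap(0, 4)): [E, D, F, G, H, B, A, C]
After 7 (swap(2, 0)): [F, D, E, G, H, B, A, C]
After 8 (reverse(0, 4)): [H, G, E, D, F, B, A, C]
After 9 (swap(0, 3)): [D, G, E, H, F, B, A, C]
After 10 (rotate_left(0, 6, k=1)): [G, E, H, F, B, A, D, C]
After 11 (rotate_left(4, 6, k=2)): [G, E, H, F, D, B, A, C]
After 12 (reverse(2, 3)): [G, E, F, H, D, B, A, C]
After 13 (rotate_left(1, 7, k=3)): [G, D, B, A, C, E, F, H]
After 14 (swap(5, 7)): [G, D, B, A, C, H, F, E]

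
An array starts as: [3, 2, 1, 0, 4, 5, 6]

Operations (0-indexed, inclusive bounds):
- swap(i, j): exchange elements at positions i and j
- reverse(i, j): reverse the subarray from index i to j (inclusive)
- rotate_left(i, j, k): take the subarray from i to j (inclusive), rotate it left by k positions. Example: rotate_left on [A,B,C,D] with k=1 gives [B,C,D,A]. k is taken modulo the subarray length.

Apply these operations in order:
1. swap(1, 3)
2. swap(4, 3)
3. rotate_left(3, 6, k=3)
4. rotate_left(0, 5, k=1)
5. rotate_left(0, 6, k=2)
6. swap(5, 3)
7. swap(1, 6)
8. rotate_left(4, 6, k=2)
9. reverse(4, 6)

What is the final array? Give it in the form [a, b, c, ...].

After 1 (swap(1, 3)): [3, 0, 1, 2, 4, 5, 6]
After 2 (swap(4, 3)): [3, 0, 1, 4, 2, 5, 6]
After 3 (rotate_left(3, 6, k=3)): [3, 0, 1, 6, 4, 2, 5]
After 4 (rotate_left(0, 5, k=1)): [0, 1, 6, 4, 2, 3, 5]
After 5 (rotate_left(0, 6, k=2)): [6, 4, 2, 3, 5, 0, 1]
After 6 (swap(5, 3)): [6, 4, 2, 0, 5, 3, 1]
After 7 (swap(1, 6)): [6, 1, 2, 0, 5, 3, 4]
After 8 (rotate_left(4, 6, k=2)): [6, 1, 2, 0, 4, 5, 3]
After 9 (reverse(4, 6)): [6, 1, 2, 0, 3, 5, 4]

Answer: [6, 1, 2, 0, 3, 5, 4]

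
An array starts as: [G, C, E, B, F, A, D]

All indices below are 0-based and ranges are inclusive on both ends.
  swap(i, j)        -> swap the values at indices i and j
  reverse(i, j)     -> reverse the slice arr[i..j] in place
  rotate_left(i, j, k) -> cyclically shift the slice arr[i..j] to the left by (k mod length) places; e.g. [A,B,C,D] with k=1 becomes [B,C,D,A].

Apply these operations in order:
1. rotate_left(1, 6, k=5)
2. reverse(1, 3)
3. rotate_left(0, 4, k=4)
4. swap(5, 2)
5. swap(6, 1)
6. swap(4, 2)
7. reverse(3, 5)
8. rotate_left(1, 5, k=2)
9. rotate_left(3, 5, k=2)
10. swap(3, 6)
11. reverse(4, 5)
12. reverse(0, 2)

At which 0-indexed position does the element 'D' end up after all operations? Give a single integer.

After 1 (rotate_left(1, 6, k=5)): [G, D, C, E, B, F, A]
After 2 (reverse(1, 3)): [G, E, C, D, B, F, A]
After 3 (rotate_left(0, 4, k=4)): [B, G, E, C, D, F, A]
After 4 (swap(5, 2)): [B, G, F, C, D, E, A]
After 5 (swap(6, 1)): [B, A, F, C, D, E, G]
After 6 (swap(4, 2)): [B, A, D, C, F, E, G]
After 7 (reverse(3, 5)): [B, A, D, E, F, C, G]
After 8 (rotate_left(1, 5, k=2)): [B, E, F, C, A, D, G]
After 9 (rotate_left(3, 5, k=2)): [B, E, F, D, C, A, G]
After 10 (swap(3, 6)): [B, E, F, G, C, A, D]
After 11 (reverse(4, 5)): [B, E, F, G, A, C, D]
After 12 (reverse(0, 2)): [F, E, B, G, A, C, D]

Answer: 6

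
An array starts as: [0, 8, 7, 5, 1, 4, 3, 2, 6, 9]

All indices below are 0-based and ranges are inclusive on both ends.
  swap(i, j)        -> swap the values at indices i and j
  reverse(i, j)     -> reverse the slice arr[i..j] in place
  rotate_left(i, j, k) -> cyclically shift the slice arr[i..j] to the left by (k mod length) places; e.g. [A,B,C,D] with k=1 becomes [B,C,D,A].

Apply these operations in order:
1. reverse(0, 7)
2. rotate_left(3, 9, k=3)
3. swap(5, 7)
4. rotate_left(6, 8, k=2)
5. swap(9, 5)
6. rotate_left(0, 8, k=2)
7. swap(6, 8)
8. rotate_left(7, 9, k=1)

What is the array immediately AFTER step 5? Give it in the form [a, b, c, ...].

After 1 (reverse(0, 7)): [2, 3, 4, 1, 5, 7, 8, 0, 6, 9]
After 2 (rotate_left(3, 9, k=3)): [2, 3, 4, 8, 0, 6, 9, 1, 5, 7]
After 3 (swap(5, 7)): [2, 3, 4, 8, 0, 1, 9, 6, 5, 7]
After 4 (rotate_left(6, 8, k=2)): [2, 3, 4, 8, 0, 1, 5, 9, 6, 7]
After 5 (swap(9, 5)): [2, 3, 4, 8, 0, 7, 5, 9, 6, 1]

Answer: [2, 3, 4, 8, 0, 7, 5, 9, 6, 1]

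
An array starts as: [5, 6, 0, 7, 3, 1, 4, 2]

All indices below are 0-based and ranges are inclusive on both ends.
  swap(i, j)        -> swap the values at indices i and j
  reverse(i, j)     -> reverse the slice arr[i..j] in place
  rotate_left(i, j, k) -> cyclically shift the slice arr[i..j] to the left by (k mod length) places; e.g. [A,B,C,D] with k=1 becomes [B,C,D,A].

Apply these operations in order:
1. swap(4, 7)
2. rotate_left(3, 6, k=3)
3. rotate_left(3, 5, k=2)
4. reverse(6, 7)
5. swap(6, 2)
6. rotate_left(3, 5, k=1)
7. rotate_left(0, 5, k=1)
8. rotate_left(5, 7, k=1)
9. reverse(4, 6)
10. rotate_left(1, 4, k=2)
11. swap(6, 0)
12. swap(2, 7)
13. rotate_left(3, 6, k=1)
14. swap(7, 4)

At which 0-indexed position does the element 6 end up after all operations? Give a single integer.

After 1 (swap(4, 7)): [5, 6, 0, 7, 2, 1, 4, 3]
After 2 (rotate_left(3, 6, k=3)): [5, 6, 0, 4, 7, 2, 1, 3]
After 3 (rotate_left(3, 5, k=2)): [5, 6, 0, 2, 4, 7, 1, 3]
After 4 (reverse(6, 7)): [5, 6, 0, 2, 4, 7, 3, 1]
After 5 (swap(6, 2)): [5, 6, 3, 2, 4, 7, 0, 1]
After 6 (rotate_left(3, 5, k=1)): [5, 6, 3, 4, 7, 2, 0, 1]
After 7 (rotate_left(0, 5, k=1)): [6, 3, 4, 7, 2, 5, 0, 1]
After 8 (rotate_left(5, 7, k=1)): [6, 3, 4, 7, 2, 0, 1, 5]
After 9 (reverse(4, 6)): [6, 3, 4, 7, 1, 0, 2, 5]
After 10 (rotate_left(1, 4, k=2)): [6, 7, 1, 3, 4, 0, 2, 5]
After 11 (swap(6, 0)): [2, 7, 1, 3, 4, 0, 6, 5]
After 12 (swap(2, 7)): [2, 7, 5, 3, 4, 0, 6, 1]
After 13 (rotate_left(3, 6, k=1)): [2, 7, 5, 4, 0, 6, 3, 1]
After 14 (swap(7, 4)): [2, 7, 5, 4, 1, 6, 3, 0]

Answer: 5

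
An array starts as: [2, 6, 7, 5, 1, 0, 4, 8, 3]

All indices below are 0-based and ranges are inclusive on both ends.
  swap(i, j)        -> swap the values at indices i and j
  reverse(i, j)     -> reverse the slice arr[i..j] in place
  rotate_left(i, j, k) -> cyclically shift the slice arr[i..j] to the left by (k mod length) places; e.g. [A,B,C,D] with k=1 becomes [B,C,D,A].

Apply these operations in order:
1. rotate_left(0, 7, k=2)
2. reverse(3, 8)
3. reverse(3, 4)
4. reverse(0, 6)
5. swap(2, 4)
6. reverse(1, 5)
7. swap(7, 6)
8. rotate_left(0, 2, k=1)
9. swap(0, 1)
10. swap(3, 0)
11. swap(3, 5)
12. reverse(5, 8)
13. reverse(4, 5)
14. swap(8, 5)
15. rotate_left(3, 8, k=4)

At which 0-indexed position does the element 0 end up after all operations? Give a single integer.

After 1 (rotate_left(0, 7, k=2)): [7, 5, 1, 0, 4, 8, 2, 6, 3]
After 2 (reverse(3, 8)): [7, 5, 1, 3, 6, 2, 8, 4, 0]
After 3 (reverse(3, 4)): [7, 5, 1, 6, 3, 2, 8, 4, 0]
After 4 (reverse(0, 6)): [8, 2, 3, 6, 1, 5, 7, 4, 0]
After 5 (swap(2, 4)): [8, 2, 1, 6, 3, 5, 7, 4, 0]
After 6 (reverse(1, 5)): [8, 5, 3, 6, 1, 2, 7, 4, 0]
After 7 (swap(7, 6)): [8, 5, 3, 6, 1, 2, 4, 7, 0]
After 8 (rotate_left(0, 2, k=1)): [5, 3, 8, 6, 1, 2, 4, 7, 0]
After 9 (swap(0, 1)): [3, 5, 8, 6, 1, 2, 4, 7, 0]
After 10 (swap(3, 0)): [6, 5, 8, 3, 1, 2, 4, 7, 0]
After 11 (swap(3, 5)): [6, 5, 8, 2, 1, 3, 4, 7, 0]
After 12 (reverse(5, 8)): [6, 5, 8, 2, 1, 0, 7, 4, 3]
After 13 (reverse(4, 5)): [6, 5, 8, 2, 0, 1, 7, 4, 3]
After 14 (swap(8, 5)): [6, 5, 8, 2, 0, 3, 7, 4, 1]
After 15 (rotate_left(3, 8, k=4)): [6, 5, 8, 4, 1, 2, 0, 3, 7]

Answer: 6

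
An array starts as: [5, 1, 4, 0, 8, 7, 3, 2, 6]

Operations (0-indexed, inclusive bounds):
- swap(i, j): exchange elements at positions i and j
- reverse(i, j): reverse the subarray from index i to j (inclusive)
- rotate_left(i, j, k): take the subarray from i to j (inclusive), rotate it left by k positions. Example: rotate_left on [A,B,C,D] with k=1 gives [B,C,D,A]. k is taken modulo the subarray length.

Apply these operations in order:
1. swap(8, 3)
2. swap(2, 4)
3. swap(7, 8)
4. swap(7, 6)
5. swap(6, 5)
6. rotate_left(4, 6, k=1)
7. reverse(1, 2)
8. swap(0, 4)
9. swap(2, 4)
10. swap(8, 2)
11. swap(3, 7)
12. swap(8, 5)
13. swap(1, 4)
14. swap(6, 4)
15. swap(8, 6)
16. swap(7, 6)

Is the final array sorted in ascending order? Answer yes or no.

After 1 (swap(8, 3)): [5, 1, 4, 6, 8, 7, 3, 2, 0]
After 2 (swap(2, 4)): [5, 1, 8, 6, 4, 7, 3, 2, 0]
After 3 (swap(7, 8)): [5, 1, 8, 6, 4, 7, 3, 0, 2]
After 4 (swap(7, 6)): [5, 1, 8, 6, 4, 7, 0, 3, 2]
After 5 (swap(6, 5)): [5, 1, 8, 6, 4, 0, 7, 3, 2]
After 6 (rotate_left(4, 6, k=1)): [5, 1, 8, 6, 0, 7, 4, 3, 2]
After 7 (reverse(1, 2)): [5, 8, 1, 6, 0, 7, 4, 3, 2]
After 8 (swap(0, 4)): [0, 8, 1, 6, 5, 7, 4, 3, 2]
After 9 (swap(2, 4)): [0, 8, 5, 6, 1, 7, 4, 3, 2]
After 10 (swap(8, 2)): [0, 8, 2, 6, 1, 7, 4, 3, 5]
After 11 (swap(3, 7)): [0, 8, 2, 3, 1, 7, 4, 6, 5]
After 12 (swap(8, 5)): [0, 8, 2, 3, 1, 5, 4, 6, 7]
After 13 (swap(1, 4)): [0, 1, 2, 3, 8, 5, 4, 6, 7]
After 14 (swap(6, 4)): [0, 1, 2, 3, 4, 5, 8, 6, 7]
After 15 (swap(8, 6)): [0, 1, 2, 3, 4, 5, 7, 6, 8]
After 16 (swap(7, 6)): [0, 1, 2, 3, 4, 5, 6, 7, 8]

Answer: yes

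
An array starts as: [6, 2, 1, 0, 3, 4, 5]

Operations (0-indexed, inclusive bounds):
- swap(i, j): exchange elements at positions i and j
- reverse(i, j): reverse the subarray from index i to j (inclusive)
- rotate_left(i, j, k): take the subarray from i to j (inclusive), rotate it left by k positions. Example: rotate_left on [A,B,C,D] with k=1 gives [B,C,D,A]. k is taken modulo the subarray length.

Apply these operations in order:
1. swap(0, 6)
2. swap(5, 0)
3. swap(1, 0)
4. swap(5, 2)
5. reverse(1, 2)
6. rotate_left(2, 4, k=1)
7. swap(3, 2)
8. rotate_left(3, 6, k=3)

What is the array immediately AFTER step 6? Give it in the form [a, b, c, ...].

After 1 (swap(0, 6)): [5, 2, 1, 0, 3, 4, 6]
After 2 (swap(5, 0)): [4, 2, 1, 0, 3, 5, 6]
After 3 (swap(1, 0)): [2, 4, 1, 0, 3, 5, 6]
After 4 (swap(5, 2)): [2, 4, 5, 0, 3, 1, 6]
After 5 (reverse(1, 2)): [2, 5, 4, 0, 3, 1, 6]
After 6 (rotate_left(2, 4, k=1)): [2, 5, 0, 3, 4, 1, 6]

Answer: [2, 5, 0, 3, 4, 1, 6]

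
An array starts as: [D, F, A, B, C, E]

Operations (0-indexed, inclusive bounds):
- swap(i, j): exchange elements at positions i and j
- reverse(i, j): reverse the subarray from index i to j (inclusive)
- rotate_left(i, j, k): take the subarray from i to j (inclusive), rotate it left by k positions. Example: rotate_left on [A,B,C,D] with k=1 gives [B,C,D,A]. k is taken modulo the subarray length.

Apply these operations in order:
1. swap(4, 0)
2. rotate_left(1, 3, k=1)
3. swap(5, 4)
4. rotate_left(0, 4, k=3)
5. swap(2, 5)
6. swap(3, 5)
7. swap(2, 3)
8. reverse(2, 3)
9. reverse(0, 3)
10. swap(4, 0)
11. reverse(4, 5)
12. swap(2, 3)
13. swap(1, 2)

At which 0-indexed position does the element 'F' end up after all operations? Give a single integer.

After 1 (swap(4, 0)): [C, F, A, B, D, E]
After 2 (rotate_left(1, 3, k=1)): [C, A, B, F, D, E]
After 3 (swap(5, 4)): [C, A, B, F, E, D]
After 4 (rotate_left(0, 4, k=3)): [F, E, C, A, B, D]
After 5 (swap(2, 5)): [F, E, D, A, B, C]
After 6 (swap(3, 5)): [F, E, D, C, B, A]
After 7 (swap(2, 3)): [F, E, C, D, B, A]
After 8 (reverse(2, 3)): [F, E, D, C, B, A]
After 9 (reverse(0, 3)): [C, D, E, F, B, A]
After 10 (swap(4, 0)): [B, D, E, F, C, A]
After 11 (reverse(4, 5)): [B, D, E, F, A, C]
After 12 (swap(2, 3)): [B, D, F, E, A, C]
After 13 (swap(1, 2)): [B, F, D, E, A, C]

Answer: 1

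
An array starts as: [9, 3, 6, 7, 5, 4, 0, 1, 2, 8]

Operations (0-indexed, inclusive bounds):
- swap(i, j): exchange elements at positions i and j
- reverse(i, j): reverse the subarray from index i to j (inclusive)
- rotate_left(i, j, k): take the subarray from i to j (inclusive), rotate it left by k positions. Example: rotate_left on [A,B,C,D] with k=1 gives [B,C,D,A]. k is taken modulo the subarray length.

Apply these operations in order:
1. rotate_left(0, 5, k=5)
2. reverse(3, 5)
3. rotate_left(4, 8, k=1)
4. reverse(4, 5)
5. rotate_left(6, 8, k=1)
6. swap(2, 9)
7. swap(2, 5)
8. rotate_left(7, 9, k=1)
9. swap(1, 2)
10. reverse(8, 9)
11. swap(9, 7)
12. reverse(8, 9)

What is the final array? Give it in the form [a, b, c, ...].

Answer: [4, 6, 9, 5, 0, 8, 2, 3, 1, 7]

Derivation:
After 1 (rotate_left(0, 5, k=5)): [4, 9, 3, 6, 7, 5, 0, 1, 2, 8]
After 2 (reverse(3, 5)): [4, 9, 3, 5, 7, 6, 0, 1, 2, 8]
After 3 (rotate_left(4, 8, k=1)): [4, 9, 3, 5, 6, 0, 1, 2, 7, 8]
After 4 (reverse(4, 5)): [4, 9, 3, 5, 0, 6, 1, 2, 7, 8]
After 5 (rotate_left(6, 8, k=1)): [4, 9, 3, 5, 0, 6, 2, 7, 1, 8]
After 6 (swap(2, 9)): [4, 9, 8, 5, 0, 6, 2, 7, 1, 3]
After 7 (swap(2, 5)): [4, 9, 6, 5, 0, 8, 2, 7, 1, 3]
After 8 (rotate_left(7, 9, k=1)): [4, 9, 6, 5, 0, 8, 2, 1, 3, 7]
After 9 (swap(1, 2)): [4, 6, 9, 5, 0, 8, 2, 1, 3, 7]
After 10 (reverse(8, 9)): [4, 6, 9, 5, 0, 8, 2, 1, 7, 3]
After 11 (swap(9, 7)): [4, 6, 9, 5, 0, 8, 2, 3, 7, 1]
After 12 (reverse(8, 9)): [4, 6, 9, 5, 0, 8, 2, 3, 1, 7]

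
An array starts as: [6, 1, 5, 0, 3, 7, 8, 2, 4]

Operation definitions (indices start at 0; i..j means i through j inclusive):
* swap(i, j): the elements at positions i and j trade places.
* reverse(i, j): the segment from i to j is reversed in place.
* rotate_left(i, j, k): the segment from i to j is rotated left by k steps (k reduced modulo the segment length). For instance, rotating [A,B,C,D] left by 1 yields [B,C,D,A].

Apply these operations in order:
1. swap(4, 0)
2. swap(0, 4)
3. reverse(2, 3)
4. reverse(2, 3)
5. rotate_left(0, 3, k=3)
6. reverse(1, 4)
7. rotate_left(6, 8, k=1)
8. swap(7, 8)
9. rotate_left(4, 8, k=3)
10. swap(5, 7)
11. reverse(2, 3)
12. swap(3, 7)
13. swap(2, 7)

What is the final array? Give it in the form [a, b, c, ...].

After 1 (swap(4, 0)): [3, 1, 5, 0, 6, 7, 8, 2, 4]
After 2 (swap(0, 4)): [6, 1, 5, 0, 3, 7, 8, 2, 4]
After 3 (reverse(2, 3)): [6, 1, 0, 5, 3, 7, 8, 2, 4]
After 4 (reverse(2, 3)): [6, 1, 5, 0, 3, 7, 8, 2, 4]
After 5 (rotate_left(0, 3, k=3)): [0, 6, 1, 5, 3, 7, 8, 2, 4]
After 6 (reverse(1, 4)): [0, 3, 5, 1, 6, 7, 8, 2, 4]
After 7 (rotate_left(6, 8, k=1)): [0, 3, 5, 1, 6, 7, 2, 4, 8]
After 8 (swap(7, 8)): [0, 3, 5, 1, 6, 7, 2, 8, 4]
After 9 (rotate_left(4, 8, k=3)): [0, 3, 5, 1, 8, 4, 6, 7, 2]
After 10 (swap(5, 7)): [0, 3, 5, 1, 8, 7, 6, 4, 2]
After 11 (reverse(2, 3)): [0, 3, 1, 5, 8, 7, 6, 4, 2]
After 12 (swap(3, 7)): [0, 3, 1, 4, 8, 7, 6, 5, 2]
After 13 (swap(2, 7)): [0, 3, 5, 4, 8, 7, 6, 1, 2]

Answer: [0, 3, 5, 4, 8, 7, 6, 1, 2]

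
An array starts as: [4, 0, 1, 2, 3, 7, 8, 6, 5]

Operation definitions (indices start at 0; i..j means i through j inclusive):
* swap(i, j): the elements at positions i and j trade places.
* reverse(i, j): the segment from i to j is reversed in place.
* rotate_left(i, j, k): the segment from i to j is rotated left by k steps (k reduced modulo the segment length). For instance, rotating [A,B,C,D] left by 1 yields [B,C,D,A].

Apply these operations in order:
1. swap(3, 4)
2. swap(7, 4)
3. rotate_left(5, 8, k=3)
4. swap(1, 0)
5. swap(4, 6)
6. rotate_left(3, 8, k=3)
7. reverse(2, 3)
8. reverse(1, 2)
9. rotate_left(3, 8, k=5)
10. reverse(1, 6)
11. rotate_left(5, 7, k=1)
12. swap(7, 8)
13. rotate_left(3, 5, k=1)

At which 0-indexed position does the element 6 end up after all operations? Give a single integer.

Answer: 4

Derivation:
After 1 (swap(3, 4)): [4, 0, 1, 3, 2, 7, 8, 6, 5]
After 2 (swap(7, 4)): [4, 0, 1, 3, 6, 7, 8, 2, 5]
After 3 (rotate_left(5, 8, k=3)): [4, 0, 1, 3, 6, 5, 7, 8, 2]
After 4 (swap(1, 0)): [0, 4, 1, 3, 6, 5, 7, 8, 2]
After 5 (swap(4, 6)): [0, 4, 1, 3, 7, 5, 6, 8, 2]
After 6 (rotate_left(3, 8, k=3)): [0, 4, 1, 6, 8, 2, 3, 7, 5]
After 7 (reverse(2, 3)): [0, 4, 6, 1, 8, 2, 3, 7, 5]
After 8 (reverse(1, 2)): [0, 6, 4, 1, 8, 2, 3, 7, 5]
After 9 (rotate_left(3, 8, k=5)): [0, 6, 4, 5, 1, 8, 2, 3, 7]
After 10 (reverse(1, 6)): [0, 2, 8, 1, 5, 4, 6, 3, 7]
After 11 (rotate_left(5, 7, k=1)): [0, 2, 8, 1, 5, 6, 3, 4, 7]
After 12 (swap(7, 8)): [0, 2, 8, 1, 5, 6, 3, 7, 4]
After 13 (rotate_left(3, 5, k=1)): [0, 2, 8, 5, 6, 1, 3, 7, 4]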